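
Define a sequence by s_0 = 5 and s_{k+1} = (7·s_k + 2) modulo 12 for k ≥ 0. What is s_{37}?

1

We have s_0 = 5,  s_1 = 1,  s_2 = 9,  s_3 = 5.
The sequence repeats with period 3.
So s_{37} = s_{0 + ((37-0) mod 3)} = s_1 = 1.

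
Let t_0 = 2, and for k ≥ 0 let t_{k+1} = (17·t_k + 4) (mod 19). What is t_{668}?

Listing terms: t_0 = 2; t_1 = 0; t_2 = 4; t_3 = 15; t_4 = 12; t_5 = 18; t_6 = 6; t_7 = 11; t_8 = 1; t_9 = 2.
The sequence repeats with period 9.
So t_{668} = t_{0 + ((668-0) mod 9)} = t_2 = 4.

4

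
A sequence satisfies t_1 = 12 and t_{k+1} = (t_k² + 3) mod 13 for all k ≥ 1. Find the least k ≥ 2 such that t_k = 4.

t_1 = 12,  t_2 = 4,  t_3 = 6,  t_4 = 0,  t_5 = 3,  t_6 = 12.
Since t_6 = t_1 = 12, the sequence is periodic with period 5.
The value 4 first appears (with k ≥ 2) at t_2.

2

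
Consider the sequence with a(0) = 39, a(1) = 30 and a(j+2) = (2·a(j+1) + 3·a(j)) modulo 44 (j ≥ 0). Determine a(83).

a(0) = 39, a(1) = 30, a(2) = 1, a(3) = 4, a(4) = 11, a(5) = 34, a(6) = 13, a(7) = 40, a(8) = 31, a(9) = 6, a(10) = 17, a(11) = 8, a(12) = 23, a(13) = 26, a(14) = 33, a(15) = 12, a(16) = 35, a(17) = 18, a(18) = 9, a(19) = 28, a(20) = 39, a(21) = 30.
The sequence repeats with period 20.
So a(83) = a(0 + ((83-0) mod 20)) = a(3) = 4.

4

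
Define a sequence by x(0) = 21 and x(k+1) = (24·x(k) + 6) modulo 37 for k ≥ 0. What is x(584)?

x(0) = 21; x(1) = 29; x(2) = 36; x(3) = 19; x(4) = 18; x(5) = 31; x(6) = 10; x(7) = 24; x(8) = 27; x(9) = 25; x(10) = 14; x(11) = 9; x(12) = 0; x(13) = 6; x(14) = 2; x(15) = 17; x(16) = 7; x(17) = 26; x(18) = 1; x(19) = 30; x(20) = 23; x(21) = 3; x(22) = 4; x(23) = 28; x(24) = 12; x(25) = 35; x(26) = 32; x(27) = 34; x(28) = 8; x(29) = 13; x(30) = 22; x(31) = 16; x(32) = 20; x(33) = 5; x(34) = 15; x(35) = 33; x(36) = 21.
The sequence repeats with period 36.
So x(584) = x(0 + ((584-0) mod 36)) = x(8) = 27.

27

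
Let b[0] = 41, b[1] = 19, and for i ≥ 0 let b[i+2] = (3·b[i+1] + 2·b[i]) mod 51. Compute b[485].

Computing terms: b[0] = 41; b[1] = 19; b[2] = 37; b[3] = 47; b[4] = 11; b[5] = 25; b[6] = 46; b[7] = 35; b[8] = 44; b[9] = 49; b[10] = 31; b[11] = 38; b[12] = 23; b[13] = 43; b[14] = 22; b[15] = 50; b[16] = 41; b[17] = 19.
The sequence repeats with period 16.
(485 - 0) mod 16 = 5, so b[485] = b[5] = 25.

25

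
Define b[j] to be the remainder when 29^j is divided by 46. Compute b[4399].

27

Listing terms: b[0] = 1, b[1] = 29, b[2] = 13, b[3] = 9, b[4] = 31, b[5] = 25, b[6] = 35, b[7] = 3, b[8] = 41, b[9] = 39, b[10] = 27, b[11] = 1.
The sequence repeats with period 11.
(4399 - 0) mod 11 = 10, so b[4399] = b[10] = 27.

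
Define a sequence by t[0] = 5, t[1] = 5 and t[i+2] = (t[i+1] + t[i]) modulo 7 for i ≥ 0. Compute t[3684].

Listing terms: t[0] = 5,  t[1] = 5,  t[2] = 3,  t[3] = 1,  t[4] = 4,  t[5] = 5,  t[6] = 2,  t[7] = 0,  t[8] = 2,  t[9] = 2,  t[10] = 4,  t[11] = 6,  t[12] = 3,  t[13] = 2,  t[14] = 5,  t[15] = 0,  t[16] = 5,  t[17] = 5.
The sequence repeats with period 16.
So t[3684] = t[0 + ((3684-0) mod 16)] = t[4] = 4.

4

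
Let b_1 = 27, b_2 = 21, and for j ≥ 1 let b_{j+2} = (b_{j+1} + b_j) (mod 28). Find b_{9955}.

27

Listing terms: b_1 = 27,  b_2 = 21,  b_3 = 20,  b_4 = 13,  b_5 = 5,  b_6 = 18,  b_7 = 23,  b_8 = 13,  b_9 = 8,  b_{10} = 21,  b_{11} = 1,  b_{12} = 22,  b_{13} = 23,  b_{14} = 17,  b_{15} = 12,  b_{16} = 1,  b_{17} = 13,  b_{18} = 14,  b_{19} = 27,  b_{20} = 13,  b_{21} = 12,  b_{22} = 25,  b_{23} = 9,  b_{24} = 6,  b_{25} = 15,  b_{26} = 21,  b_{27} = 8,  b_{28} = 1,  b_{29} = 9,  b_{30} = 10,  b_{31} = 19,  b_{32} = 1,  b_{33} = 20,  b_{34} = 21,  b_{35} = 13,  b_{36} = 6,  b_{37} = 19,  b_{38} = 25,  b_{39} = 16,  b_{40} = 13,  b_{41} = 1,  b_{42} = 14,  b_{43} = 15,  b_{44} = 1,  b_{45} = 16,  b_{46} = 17,  b_{47} = 5,  b_{48} = 22,  b_{49} = 27,  b_{50} = 21.
The sequence repeats with period 48.
So b_{9955} = b_{1 + ((9955-1) mod 48)} = b_{19} = 27.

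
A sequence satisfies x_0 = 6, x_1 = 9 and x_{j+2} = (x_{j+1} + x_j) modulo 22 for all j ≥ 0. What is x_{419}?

3

x_0 = 6, x_1 = 9, x_2 = 15, x_3 = 2, x_4 = 17, x_5 = 19, x_6 = 14, x_7 = 11, x_8 = 3, x_9 = 14, x_{10} = 17, x_{11} = 9, x_{12} = 4, x_{13} = 13, x_{14} = 17, x_{15} = 8, x_{16} = 3, x_{17} = 11, x_{18} = 14, x_{19} = 3, x_{20} = 17, x_{21} = 20, x_{22} = 15, x_{23} = 13, x_{24} = 6, x_{25} = 19, x_{26} = 3, x_{27} = 0, x_{28} = 3, x_{29} = 3, x_{30} = 6, x_{31} = 9.
The sequence repeats with period 30.
So x_{419} = x_{0 + ((419-0) mod 30)} = x_{29} = 3.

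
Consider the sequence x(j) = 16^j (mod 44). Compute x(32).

We have x(1) = 16,  x(2) = 36,  x(3) = 4,  x(4) = 20,  x(5) = 12,  x(6) = 16.
The sequence repeats with period 5.
(32 - 1) mod 5 = 1, so x(32) = x(2) = 36.

36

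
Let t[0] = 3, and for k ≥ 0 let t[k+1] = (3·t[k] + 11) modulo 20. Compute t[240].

Listing terms: t[0] = 3,  t[1] = 0,  t[2] = 11,  t[3] = 4,  t[4] = 3.
The sequence repeats with period 4.
(240 - 0) mod 4 = 0, so t[240] = t[0] = 3.

3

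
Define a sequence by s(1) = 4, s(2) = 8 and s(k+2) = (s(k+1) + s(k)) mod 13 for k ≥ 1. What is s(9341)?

1

We have s(1) = 4,  s(2) = 8,  s(3) = 12,  s(4) = 7,  s(5) = 6,  s(6) = 0,  s(7) = 6,  s(8) = 6,  s(9) = 12,  s(10) = 5,  s(11) = 4,  s(12) = 9,  s(13) = 0,  s(14) = 9,  s(15) = 9,  s(16) = 5,  s(17) = 1,  s(18) = 6,  s(19) = 7,  s(20) = 0,  s(21) = 7,  s(22) = 7,  s(23) = 1,  s(24) = 8,  s(25) = 9,  s(26) = 4,  s(27) = 0,  s(28) = 4,  s(29) = 4,  s(30) = 8.
Since (s(29), s(30)) = (s(1), s(2)) = (4, 8) (two consecutive terms determine the rest), the sequence is periodic with period 28.
(9341 - 1) mod 28 = 16, so s(9341) = s(17) = 1.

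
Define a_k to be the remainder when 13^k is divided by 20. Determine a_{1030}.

9

a_0 = 1, a_1 = 13, a_2 = 9, a_3 = 17, a_4 = 1.
Since a_4 = a_0 = 1, the sequence is periodic with period 4.
So a_{1030} = a_{0 + ((1030-0) mod 4)} = a_2 = 9.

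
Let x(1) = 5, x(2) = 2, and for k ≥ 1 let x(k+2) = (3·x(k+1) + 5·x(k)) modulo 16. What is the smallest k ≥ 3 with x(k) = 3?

x(1) = 5,  x(2) = 2,  x(3) = 15,  x(4) = 7,  x(5) = 0,  x(6) = 3,  x(7) = 9,  x(8) = 10,  x(9) = 11,  x(10) = 3,  x(11) = 0,  x(12) = 15,  x(13) = 13,  x(14) = 2,  x(15) = 7,  x(16) = 15,  x(17) = 0,  x(18) = 11,  x(19) = 1,  x(20) = 10,  x(21) = 3,  x(22) = 11,  x(23) = 0,  x(24) = 7,  x(25) = 5,  x(26) = 2.
Since (x(25), x(26)) = (x(1), x(2)) = (5, 2) (two consecutive terms determine the rest), the sequence is periodic with period 24.
The value 3 first appears (with k ≥ 3) at x(6).

6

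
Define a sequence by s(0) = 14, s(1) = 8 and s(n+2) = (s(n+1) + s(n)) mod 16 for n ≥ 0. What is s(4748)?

We have s(0) = 14, s(1) = 8, s(2) = 6, s(3) = 14, s(4) = 4, s(5) = 2, s(6) = 6, s(7) = 8, s(8) = 14, s(9) = 6, s(10) = 4, s(11) = 10, s(12) = 14, s(13) = 8.
Since (s(12), s(13)) = (s(0), s(1)) = (14, 8) (two consecutive terms determine the rest), the sequence is periodic with period 12.
(4748 - 0) mod 12 = 8, so s(4748) = s(8) = 14.

14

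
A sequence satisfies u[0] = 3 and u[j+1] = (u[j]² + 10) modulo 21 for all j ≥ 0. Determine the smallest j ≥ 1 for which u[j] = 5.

4

Listing terms: u[0] = 3; u[1] = 19; u[2] = 14; u[3] = 17; u[4] = 5; u[5] = 14.
Since u[5] = u[2] = 14, the sequence is eventually periodic: after a pre-period of length 2 it cycles with period 3.
The value 5 first appears (with j ≥ 1) at u[4].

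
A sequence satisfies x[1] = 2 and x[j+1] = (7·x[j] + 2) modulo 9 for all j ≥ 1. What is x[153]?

We have x[1] = 2; x[2] = 7; x[3] = 6; x[4] = 8; x[5] = 4; x[6] = 3; x[7] = 5; x[8] = 1; x[9] = 0; x[10] = 2.
Since x[10] = x[1] = 2, the sequence is periodic with period 9.
(153 - 1) mod 9 = 8, so x[153] = x[9] = 0.

0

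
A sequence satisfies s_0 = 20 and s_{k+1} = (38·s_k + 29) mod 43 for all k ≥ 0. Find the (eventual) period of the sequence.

Listing terms: s_0 = 20; s_1 = 15; s_2 = 40; s_3 = 1; s_4 = 24; s_5 = 38; s_6 = 11; s_7 = 17; s_8 = 30; s_9 = 8; s_{10} = 32; s_{11} = 41; s_{12} = 39; s_{13} = 6; s_{14} = 42; s_{15} = 34; s_{16} = 31; s_{17} = 3; s_{18} = 14; s_{19} = 2; s_{20} = 19; s_{21} = 20.
Since s_{21} = s_0 = 20, the sequence is periodic with period 21.

21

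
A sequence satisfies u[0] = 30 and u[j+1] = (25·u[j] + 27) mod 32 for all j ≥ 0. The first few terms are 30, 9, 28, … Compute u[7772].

2

Computing terms: u[0] = 30,  u[1] = 9,  u[2] = 28,  u[3] = 23,  u[4] = 26,  u[5] = 5,  u[6] = 24,  u[7] = 19,  u[8] = 22,  u[9] = 1,  u[10] = 20,  u[11] = 15,  u[12] = 18,  u[13] = 29,  u[14] = 16,  u[15] = 11,  u[16] = 14,  u[17] = 25,  u[18] = 12,  u[19] = 7,  u[20] = 10,  u[21] = 21,  u[22] = 8,  u[23] = 3,  u[24] = 6,  u[25] = 17,  u[26] = 4,  u[27] = 31,  u[28] = 2,  u[29] = 13,  u[30] = 0,  u[31] = 27,  u[32] = 30.
Since u[32] = u[0] = 30, the sequence is periodic with period 32.
(7772 - 0) mod 32 = 28, so u[7772] = u[28] = 2.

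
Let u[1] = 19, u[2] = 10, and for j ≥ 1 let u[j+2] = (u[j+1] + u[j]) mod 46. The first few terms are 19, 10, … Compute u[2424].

u[1] = 19; u[2] = 10; u[3] = 29; u[4] = 39; u[5] = 22; u[6] = 15; u[7] = 37; u[8] = 6; u[9] = 43; u[10] = 3; u[11] = 0; u[12] = 3; u[13] = 3; u[14] = 6; u[15] = 9; u[16] = 15; u[17] = 24; u[18] = 39; u[19] = 17; u[20] = 10; u[21] = 27; u[22] = 37; u[23] = 18; u[24] = 9; u[25] = 27; u[26] = 36; u[27] = 17; u[28] = 7; u[29] = 24; u[30] = 31; u[31] = 9; u[32] = 40; u[33] = 3; u[34] = 43; u[35] = 0; u[36] = 43; u[37] = 43; u[38] = 40; u[39] = 37; u[40] = 31; u[41] = 22; u[42] = 7; u[43] = 29; u[44] = 36; u[45] = 19; u[46] = 9; u[47] = 28; u[48] = 37; u[49] = 19; u[50] = 10.
Since (u[49], u[50]) = (u[1], u[2]) = (19, 10) (two consecutive terms determine the rest), the sequence is periodic with period 48.
So u[2424] = u[1 + ((2424-1) mod 48)] = u[24] = 9.

9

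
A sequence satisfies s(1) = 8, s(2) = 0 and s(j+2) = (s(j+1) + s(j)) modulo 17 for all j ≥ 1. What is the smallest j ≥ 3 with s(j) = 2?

Computing terms: s(1) = 8; s(2) = 0; s(3) = 8; s(4) = 8; s(5) = 16; s(6) = 7; s(7) = 6; s(8) = 13; s(9) = 2; s(10) = 15; s(11) = 0; s(12) = 15; s(13) = 15; s(14) = 13; s(15) = 11; s(16) = 7; s(17) = 1; s(18) = 8; s(19) = 9; s(20) = 0; s(21) = 9; s(22) = 9; s(23) = 1; s(24) = 10; s(25) = 11; s(26) = 4; s(27) = 15; s(28) = 2; s(29) = 0; s(30) = 2; s(31) = 2; s(32) = 4; s(33) = 6; s(34) = 10; s(35) = 16; s(36) = 9; s(37) = 8; s(38) = 0.
Since (s(37), s(38)) = (s(1), s(2)) = (8, 0) (two consecutive terms determine the rest), the sequence is periodic with period 36.
The value 2 first appears (with j ≥ 3) at s(9).

9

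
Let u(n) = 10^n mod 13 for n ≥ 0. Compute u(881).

4

Computing terms: u(0) = 1, u(1) = 10, u(2) = 9, u(3) = 12, u(4) = 3, u(5) = 4, u(6) = 1.
The sequence repeats with period 6.
(881 - 0) mod 6 = 5, so u(881) = u(5) = 4.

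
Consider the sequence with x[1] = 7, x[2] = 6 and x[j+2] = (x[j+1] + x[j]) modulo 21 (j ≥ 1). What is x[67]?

13

x[1] = 7; x[2] = 6; x[3] = 13; x[4] = 19; x[5] = 11; x[6] = 9; x[7] = 20; x[8] = 8; x[9] = 7; x[10] = 15; x[11] = 1; x[12] = 16; x[13] = 17; x[14] = 12; x[15] = 8; x[16] = 20; x[17] = 7; x[18] = 6.
The sequence repeats with period 16.
So x[67] = x[1 + ((67-1) mod 16)] = x[3] = 13.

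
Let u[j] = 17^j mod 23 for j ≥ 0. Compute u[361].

7

Listing terms: u[0] = 1, u[1] = 17, u[2] = 13, u[3] = 14, u[4] = 8, u[5] = 21, u[6] = 12, u[7] = 20, u[8] = 18, u[9] = 7, u[10] = 4, u[11] = 22, u[12] = 6, u[13] = 10, u[14] = 9, u[15] = 15, u[16] = 2, u[17] = 11, u[18] = 3, u[19] = 5, u[20] = 16, u[21] = 19, u[22] = 1.
Since u[22] = u[0] = 1, the sequence is periodic with period 22.
So u[361] = u[0 + ((361-0) mod 22)] = u[9] = 7.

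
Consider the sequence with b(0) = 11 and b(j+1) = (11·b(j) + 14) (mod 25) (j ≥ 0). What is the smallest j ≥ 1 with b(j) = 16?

We have b(0) = 11; b(1) = 10; b(2) = 24; b(3) = 3; b(4) = 22; b(5) = 6; b(6) = 5; b(7) = 19; b(8) = 23; b(9) = 17; b(10) = 1; b(11) = 0; b(12) = 14; b(13) = 18; b(14) = 12; b(15) = 21; b(16) = 20; b(17) = 9; b(18) = 13; b(19) = 7; b(20) = 16; b(21) = 15; b(22) = 4; b(23) = 8; b(24) = 2; b(25) = 11.
Since b(25) = b(0) = 11, the sequence is periodic with period 25.
The value 16 first appears (with j ≥ 1) at b(20).

20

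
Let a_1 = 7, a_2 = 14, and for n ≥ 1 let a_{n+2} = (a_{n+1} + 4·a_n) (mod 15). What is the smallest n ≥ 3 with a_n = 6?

a_1 = 7,  a_2 = 14,  a_3 = 12,  a_4 = 8,  a_5 = 11,  a_6 = 13,  a_7 = 12,  a_8 = 4,  a_9 = 7,  a_{10} = 8,  a_{11} = 6,  a_{12} = 8,  a_{13} = 2,  a_{14} = 4,  a_{15} = 12,  a_{16} = 13,  a_{17} = 1,  a_{18} = 8,  a_{19} = 12,  a_{20} = 14,  a_{21} = 2,  a_{22} = 13,  a_{23} = 6,  a_{24} = 13,  a_{25} = 7,  a_{26} = 14.
Since (a_{25}, a_{26}) = (a_1, a_2) = (7, 14) (two consecutive terms determine the rest), the sequence is periodic with period 24.
The value 6 first appears (with n ≥ 3) at a_{11}.

11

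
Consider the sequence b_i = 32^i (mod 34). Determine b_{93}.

2

Computing terms: b_0 = 1, b_1 = 32, b_2 = 4, b_3 = 26, b_4 = 16, b_5 = 2, b_6 = 30, b_7 = 8, b_8 = 18, b_9 = 32.
Since b_9 = b_1 = 32, the sequence is eventually periodic: after a pre-period of length 1 it cycles with period 8.
For i ≥ 1, b_i depends only on (i - 1) mod 8. (93 - 1) mod 8 = 4, so b_{93} = b_5 = 2.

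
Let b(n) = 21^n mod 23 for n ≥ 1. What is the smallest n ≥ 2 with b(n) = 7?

15

Computing terms: b(1) = 21; b(2) = 4; b(3) = 15; b(4) = 16; b(5) = 14; b(6) = 18; b(7) = 10; b(8) = 3; b(9) = 17; b(10) = 12; b(11) = 22; b(12) = 2; b(13) = 19; b(14) = 8; b(15) = 7; b(16) = 9; b(17) = 5; b(18) = 13; b(19) = 20; b(20) = 6; b(21) = 11; b(22) = 1; b(23) = 21.
The sequence repeats with period 22.
The value 7 first appears (with n ≥ 2) at b(15).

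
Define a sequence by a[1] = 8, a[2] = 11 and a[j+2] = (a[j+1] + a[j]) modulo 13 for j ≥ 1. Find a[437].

We have a[1] = 8; a[2] = 11; a[3] = 6; a[4] = 4; a[5] = 10; a[6] = 1; a[7] = 11; a[8] = 12; a[9] = 10; a[10] = 9; a[11] = 6; a[12] = 2; a[13] = 8; a[14] = 10; a[15] = 5; a[16] = 2; a[17] = 7; a[18] = 9; a[19] = 3; a[20] = 12; a[21] = 2; a[22] = 1; a[23] = 3; a[24] = 4; a[25] = 7; a[26] = 11; a[27] = 5; a[28] = 3; a[29] = 8; a[30] = 11.
The sequence repeats with period 28.
So a[437] = a[1 + ((437-1) mod 28)] = a[17] = 7.

7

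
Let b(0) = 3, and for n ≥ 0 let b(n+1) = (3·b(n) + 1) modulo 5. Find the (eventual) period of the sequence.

4

Computing terms: b(0) = 3; b(1) = 0; b(2) = 1; b(3) = 4; b(4) = 3.
The sequence repeats with period 4.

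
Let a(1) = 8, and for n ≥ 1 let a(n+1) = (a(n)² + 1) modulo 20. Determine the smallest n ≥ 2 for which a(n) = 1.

We have a(1) = 8, a(2) = 5, a(3) = 6, a(4) = 17, a(5) = 10, a(6) = 1, a(7) = 2, a(8) = 5.
Since a(8) = a(2) = 5, the sequence is eventually periodic: after a pre-period of length 1 it cycles with period 6.
The value 1 first appears (with n ≥ 2) at a(6).

6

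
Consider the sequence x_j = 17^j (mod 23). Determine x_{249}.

Listing terms: x_1 = 17, x_2 = 13, x_3 = 14, x_4 = 8, x_5 = 21, x_6 = 12, x_7 = 20, x_8 = 18, x_9 = 7, x_{10} = 4, x_{11} = 22, x_{12} = 6, x_{13} = 10, x_{14} = 9, x_{15} = 15, x_{16} = 2, x_{17} = 11, x_{18} = 3, x_{19} = 5, x_{20} = 16, x_{21} = 19, x_{22} = 1, x_{23} = 17.
Since x_{23} = x_1 = 17, the sequence is periodic with period 22.
(249 - 1) mod 22 = 6, so x_{249} = x_7 = 20.

20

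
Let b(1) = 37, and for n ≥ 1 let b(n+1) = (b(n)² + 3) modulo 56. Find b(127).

19

Computing terms: b(1) = 37, b(2) = 28, b(3) = 3, b(4) = 12, b(5) = 35, b(6) = 52, b(7) = 19, b(8) = 28.
Since b(8) = b(2) = 28, the sequence is eventually periodic: after a pre-period of length 1 it cycles with period 6.
For n ≥ 2, b(n) depends only on (n - 2) mod 6. (127 - 2) mod 6 = 5, so b(127) = b(7) = 19.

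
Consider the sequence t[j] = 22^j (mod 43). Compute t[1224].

41

Computing terms: t[1] = 22,  t[2] = 11,  t[3] = 27,  t[4] = 35,  t[5] = 39,  t[6] = 41,  t[7] = 42,  t[8] = 21,  t[9] = 32,  t[10] = 16,  t[11] = 8,  t[12] = 4,  t[13] = 2,  t[14] = 1,  t[15] = 22.
Since t[15] = t[1] = 22, the sequence is periodic with period 14.
(1224 - 1) mod 14 = 5, so t[1224] = t[6] = 41.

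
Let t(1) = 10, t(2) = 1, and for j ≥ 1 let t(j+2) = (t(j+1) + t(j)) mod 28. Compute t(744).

Computing terms: t(1) = 10, t(2) = 1, t(3) = 11, t(4) = 12, t(5) = 23, t(6) = 7, t(7) = 2, t(8) = 9, t(9) = 11, t(10) = 20, t(11) = 3, t(12) = 23, t(13) = 26, t(14) = 21, t(15) = 19, t(16) = 12, t(17) = 3, t(18) = 15, t(19) = 18, t(20) = 5, t(21) = 23, t(22) = 0, t(23) = 23, t(24) = 23, t(25) = 18, t(26) = 13, t(27) = 3, t(28) = 16, t(29) = 19, t(30) = 7, t(31) = 26, t(32) = 5, t(33) = 3, t(34) = 8, t(35) = 11, t(36) = 19, t(37) = 2, t(38) = 21, t(39) = 23, t(40) = 16, t(41) = 11, t(42) = 27, t(43) = 10, t(44) = 9, t(45) = 19, t(46) = 0, t(47) = 19, t(48) = 19, t(49) = 10, t(50) = 1.
The sequence repeats with period 48.
(744 - 1) mod 48 = 23, so t(744) = t(24) = 23.

23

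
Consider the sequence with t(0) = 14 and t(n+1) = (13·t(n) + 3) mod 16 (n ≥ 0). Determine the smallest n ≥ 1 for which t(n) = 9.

1

t(0) = 14,  t(1) = 9,  t(2) = 8,  t(3) = 11,  t(4) = 2,  t(5) = 13,  t(6) = 12,  t(7) = 15,  t(8) = 6,  t(9) = 1,  t(10) = 0,  t(11) = 3,  t(12) = 10,  t(13) = 5,  t(14) = 4,  t(15) = 7,  t(16) = 14.
Since t(16) = t(0) = 14, the sequence is periodic with period 16.
The value 9 first appears (with n ≥ 1) at t(1).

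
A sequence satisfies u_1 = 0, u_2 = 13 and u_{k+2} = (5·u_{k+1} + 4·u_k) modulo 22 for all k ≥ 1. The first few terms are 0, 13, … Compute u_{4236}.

Computing terms: u_1 = 0,  u_2 = 13,  u_3 = 21,  u_4 = 3,  u_5 = 11,  u_6 = 1,  u_7 = 5,  u_8 = 7,  u_9 = 11,  u_{10} = 17,  u_{11} = 19,  u_{12} = 9,  u_{13} = 11,  u_{14} = 3,  u_{15} = 15,  u_{16} = 21,  u_{17} = 11,  u_{18} = 7,  u_{19} = 13,  u_{20} = 5,  u_{21} = 11,  u_{22} = 9,  u_{23} = 1,  u_{24} = 19,  u_{25} = 11,  u_{26} = 21,  u_{27} = 17,  u_{28} = 15,  u_{29} = 11,  u_{30} = 5,  u_{31} = 3,  u_{32} = 13,  u_{33} = 11,  u_{34} = 19,  u_{35} = 7,  u_{36} = 1,  u_{37} = 11,  u_{38} = 15,  u_{39} = 9,  u_{40} = 17,  u_{41} = 11,  u_{42} = 13,  u_{43} = 21.
Since (u_{42}, u_{43}) = (u_2, u_3) = (13, 21) (two consecutive terms determine the rest), the sequence is eventually periodic: after a pre-period of length 1 it cycles with period 40.
For k ≥ 2, u_k depends only on (k - 2) mod 40. (4236 - 2) mod 40 = 34, so u_{4236} = u_{36} = 1.

1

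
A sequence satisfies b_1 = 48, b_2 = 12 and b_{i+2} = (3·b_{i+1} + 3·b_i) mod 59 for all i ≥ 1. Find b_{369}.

41

Computing terms: b_1 = 48,  b_2 = 12,  b_3 = 3,  b_4 = 45,  b_5 = 26,  b_6 = 36,  b_7 = 9,  b_8 = 17,  b_9 = 19,  b_{10} = 49,  b_{11} = 27,  b_{12} = 51,  b_{13} = 57,  b_{14} = 29,  b_{15} = 22,  b_{16} = 35,  b_{17} = 53,  b_{18} = 28,  b_{19} = 7,  b_{20} = 46,  b_{21} = 41,  b_{22} = 25,  b_{23} = 21,  b_{24} = 20,  b_{25} = 5,  b_{26} = 16,  b_{27} = 4,  b_{28} = 1,  b_{29} = 15,  b_{30} = 48,  b_{31} = 12.
Since (b_{30}, b_{31}) = (b_1, b_2) = (48, 12) (two consecutive terms determine the rest), the sequence is periodic with period 29.
So b_{369} = b_{1 + ((369-1) mod 29)} = b_{21} = 41.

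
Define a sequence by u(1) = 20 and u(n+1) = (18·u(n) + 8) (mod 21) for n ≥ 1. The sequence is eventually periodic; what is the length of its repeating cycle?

Listing terms: u(1) = 20,  u(2) = 11,  u(3) = 17,  u(4) = 20.
The sequence repeats with period 3.

3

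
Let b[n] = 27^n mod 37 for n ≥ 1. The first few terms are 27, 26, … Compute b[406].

10

We have b[1] = 27, b[2] = 26, b[3] = 36, b[4] = 10, b[5] = 11, b[6] = 1, b[7] = 27.
Since b[7] = b[1] = 27, the sequence is periodic with period 6.
(406 - 1) mod 6 = 3, so b[406] = b[4] = 10.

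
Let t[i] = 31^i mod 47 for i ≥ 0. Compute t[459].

44

We have t[0] = 1, t[1] = 31, t[2] = 21, t[3] = 40, t[4] = 18, t[5] = 41, t[6] = 2, t[7] = 15, t[8] = 42, t[9] = 33, t[10] = 36, t[11] = 35, t[12] = 4, t[13] = 30, t[14] = 37, t[15] = 19, t[16] = 25, t[17] = 23, t[18] = 8, t[19] = 13, t[20] = 27, t[21] = 38, t[22] = 3, t[23] = 46, t[24] = 16, t[25] = 26, t[26] = 7, t[27] = 29, t[28] = 6, t[29] = 45, t[30] = 32, t[31] = 5, t[32] = 14, t[33] = 11, t[34] = 12, t[35] = 43, t[36] = 17, t[37] = 10, t[38] = 28, t[39] = 22, t[40] = 24, t[41] = 39, t[42] = 34, t[43] = 20, t[44] = 9, t[45] = 44, t[46] = 1.
Since t[46] = t[0] = 1, the sequence is periodic with period 46.
(459 - 0) mod 46 = 45, so t[459] = t[45] = 44.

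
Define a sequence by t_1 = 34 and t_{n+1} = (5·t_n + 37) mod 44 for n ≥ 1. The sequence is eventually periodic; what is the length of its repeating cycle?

Computing terms: t_1 = 34,  t_2 = 31,  t_3 = 16,  t_4 = 29,  t_5 = 6,  t_6 = 23,  t_7 = 20,  t_8 = 5,  t_9 = 18,  t_{10} = 39,  t_{11} = 12,  t_{12} = 9,  t_{13} = 38,  t_{14} = 7,  t_{15} = 28,  t_{16} = 1,  t_{17} = 42,  t_{18} = 27,  t_{19} = 40,  t_{20} = 17,  t_{21} = 34.
Since t_{21} = t_1 = 34, the sequence is periodic with period 20.

20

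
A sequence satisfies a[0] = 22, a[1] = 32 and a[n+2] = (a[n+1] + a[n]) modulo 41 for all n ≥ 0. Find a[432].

a[0] = 22, a[1] = 32, a[2] = 13, a[3] = 4, a[4] = 17, a[5] = 21, a[6] = 38, a[7] = 18, a[8] = 15, a[9] = 33, a[10] = 7, a[11] = 40, a[12] = 6, a[13] = 5, a[14] = 11, a[15] = 16, a[16] = 27, a[17] = 2, a[18] = 29, a[19] = 31, a[20] = 19, a[21] = 9, a[22] = 28, a[23] = 37, a[24] = 24, a[25] = 20, a[26] = 3, a[27] = 23, a[28] = 26, a[29] = 8, a[30] = 34, a[31] = 1, a[32] = 35, a[33] = 36, a[34] = 30, a[35] = 25, a[36] = 14, a[37] = 39, a[38] = 12, a[39] = 10, a[40] = 22, a[41] = 32.
Since (a[40], a[41]) = (a[0], a[1]) = (22, 32) (two consecutive terms determine the rest), the sequence is periodic with period 40.
(432 - 0) mod 40 = 32, so a[432] = a[32] = 35.

35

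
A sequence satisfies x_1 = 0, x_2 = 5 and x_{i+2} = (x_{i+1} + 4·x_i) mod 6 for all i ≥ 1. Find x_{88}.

Listing terms: x_1 = 0, x_2 = 5, x_3 = 5, x_4 = 1, x_5 = 3, x_6 = 1, x_7 = 1, x_8 = 5, x_9 = 3, x_{10} = 5, x_{11} = 5.
Since (x_{10}, x_{11}) = (x_2, x_3) = (5, 5) (two consecutive terms determine the rest), the sequence is eventually periodic: after a pre-period of length 1 it cycles with period 8.
For i ≥ 2, x_i depends only on (i - 2) mod 8. (88 - 2) mod 8 = 6, so x_{88} = x_8 = 5.

5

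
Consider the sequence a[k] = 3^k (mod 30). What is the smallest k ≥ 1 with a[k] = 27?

Computing terms: a[0] = 1; a[1] = 3; a[2] = 9; a[3] = 27; a[4] = 21; a[5] = 3.
Since a[5] = a[1] = 3, the sequence is eventually periodic: after a pre-period of length 1 it cycles with period 4.
The value 27 first appears (with k ≥ 1) at a[3].

3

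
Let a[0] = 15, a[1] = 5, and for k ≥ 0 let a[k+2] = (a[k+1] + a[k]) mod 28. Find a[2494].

25

Computing terms: a[0] = 15, a[1] = 5, a[2] = 20, a[3] = 25, a[4] = 17, a[5] = 14, a[6] = 3, a[7] = 17, a[8] = 20, a[9] = 9, a[10] = 1, a[11] = 10, a[12] = 11, a[13] = 21, a[14] = 4, a[15] = 25, a[16] = 1, a[17] = 26, a[18] = 27, a[19] = 25, a[20] = 24, a[21] = 21, a[22] = 17, a[23] = 10, a[24] = 27, a[25] = 9, a[26] = 8, a[27] = 17, a[28] = 25, a[29] = 14, a[30] = 11, a[31] = 25, a[32] = 8, a[33] = 5, a[34] = 13, a[35] = 18, a[36] = 3, a[37] = 21, a[38] = 24, a[39] = 17, a[40] = 13, a[41] = 2, a[42] = 15, a[43] = 17, a[44] = 4, a[45] = 21, a[46] = 25, a[47] = 18, a[48] = 15, a[49] = 5.
The sequence repeats with period 48.
(2494 - 0) mod 48 = 46, so a[2494] = a[46] = 25.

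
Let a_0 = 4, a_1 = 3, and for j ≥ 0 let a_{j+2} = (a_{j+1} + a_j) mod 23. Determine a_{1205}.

a_0 = 4, a_1 = 3, a_2 = 7, a_3 = 10, a_4 = 17, a_5 = 4, a_6 = 21, a_7 = 2, a_8 = 0, a_9 = 2, a_{10} = 2, a_{11} = 4, a_{12} = 6, a_{13} = 10, a_{14} = 16, a_{15} = 3, a_{16} = 19, a_{17} = 22, a_{18} = 18, a_{19} = 17, a_{20} = 12, a_{21} = 6, a_{22} = 18, a_{23} = 1, a_{24} = 19, a_{25} = 20, a_{26} = 16, a_{27} = 13, a_{28} = 6, a_{29} = 19, a_{30} = 2, a_{31} = 21, a_{32} = 0, a_{33} = 21, a_{34} = 21, a_{35} = 19, a_{36} = 17, a_{37} = 13, a_{38} = 7, a_{39} = 20, a_{40} = 4, a_{41} = 1, a_{42} = 5, a_{43} = 6, a_{44} = 11, a_{45} = 17, a_{46} = 5, a_{47} = 22, a_{48} = 4, a_{49} = 3.
Since (a_{48}, a_{49}) = (a_0, a_1) = (4, 3) (two consecutive terms determine the rest), the sequence is periodic with period 48.
(1205 - 0) mod 48 = 5, so a_{1205} = a_5 = 4.

4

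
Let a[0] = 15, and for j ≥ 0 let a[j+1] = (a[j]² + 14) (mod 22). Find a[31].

19

Listing terms: a[0] = 15, a[1] = 19, a[2] = 1, a[3] = 15.
The sequence repeats with period 3.
(31 - 0) mod 3 = 1, so a[31] = a[1] = 19.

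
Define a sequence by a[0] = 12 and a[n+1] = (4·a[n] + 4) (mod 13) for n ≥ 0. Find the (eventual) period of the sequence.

6

Listing terms: a[0] = 12; a[1] = 0; a[2] = 4; a[3] = 7; a[4] = 6; a[5] = 2; a[6] = 12.
The sequence repeats with period 6.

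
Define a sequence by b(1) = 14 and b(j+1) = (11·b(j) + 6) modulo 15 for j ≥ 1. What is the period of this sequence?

Listing terms: b(1) = 14, b(2) = 10, b(3) = 11, b(4) = 7, b(5) = 8, b(6) = 4, b(7) = 5, b(8) = 1, b(9) = 2, b(10) = 13, b(11) = 14.
The sequence repeats with period 10.

10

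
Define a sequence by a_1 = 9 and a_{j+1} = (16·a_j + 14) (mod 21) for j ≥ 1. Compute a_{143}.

11

Listing terms: a_1 = 9; a_2 = 11; a_3 = 1; a_4 = 9.
Since a_4 = a_1 = 9, the sequence is periodic with period 3.
So a_{143} = a_{1 + ((143-1) mod 3)} = a_2 = 11.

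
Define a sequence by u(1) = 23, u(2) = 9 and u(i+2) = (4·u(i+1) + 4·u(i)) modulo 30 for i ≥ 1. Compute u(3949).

u(1) = 23,  u(2) = 9,  u(3) = 8,  u(4) = 8,  u(5) = 4,  u(6) = 18,  u(7) = 28,  u(8) = 4,  u(9) = 8,  u(10) = 18,  u(11) = 14,  u(12) = 8,  u(13) = 28,  u(14) = 24,  u(15) = 28,  u(16) = 28,  u(17) = 14,  u(18) = 18,  u(19) = 8,  u(20) = 14,  u(21) = 28,  u(22) = 18,  u(23) = 4,  u(24) = 28,  u(25) = 8,  u(26) = 24,  u(27) = 8,  u(28) = 8.
Since (u(27), u(28)) = (u(3), u(4)) = (8, 8) (two consecutive terms determine the rest), the sequence is eventually periodic: after a pre-period of length 2 it cycles with period 24.
For i ≥ 3, u(i) depends only on (i - 3) mod 24. (3949 - 3) mod 24 = 10, so u(3949) = u(13) = 28.

28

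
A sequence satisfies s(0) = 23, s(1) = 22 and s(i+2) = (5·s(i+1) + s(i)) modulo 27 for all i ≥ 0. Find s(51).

12

Computing terms: s(0) = 23, s(1) = 22, s(2) = 25, s(3) = 12, s(4) = 4, s(5) = 5, s(6) = 2, s(7) = 15, s(8) = 23, s(9) = 22.
Since (s(8), s(9)) = (s(0), s(1)) = (23, 22) (two consecutive terms determine the rest), the sequence is periodic with period 8.
So s(51) = s(0 + ((51-0) mod 8)) = s(3) = 12.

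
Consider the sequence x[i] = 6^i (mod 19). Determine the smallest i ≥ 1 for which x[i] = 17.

2

Computing terms: x[0] = 1, x[1] = 6, x[2] = 17, x[3] = 7, x[4] = 4, x[5] = 5, x[6] = 11, x[7] = 9, x[8] = 16, x[9] = 1.
The sequence repeats with period 9.
The value 17 first appears (with i ≥ 1) at x[2].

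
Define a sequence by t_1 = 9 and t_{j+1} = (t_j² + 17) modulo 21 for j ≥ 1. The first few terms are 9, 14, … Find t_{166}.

5

Listing terms: t_1 = 9; t_2 = 14; t_3 = 3; t_4 = 5; t_5 = 0; t_6 = 17; t_7 = 12; t_8 = 14.
Since t_8 = t_2 = 14, the sequence is eventually periodic: after a pre-period of length 1 it cycles with period 6.
For j ≥ 2, t_j depends only on (j - 2) mod 6. (166 - 2) mod 6 = 2, so t_{166} = t_4 = 5.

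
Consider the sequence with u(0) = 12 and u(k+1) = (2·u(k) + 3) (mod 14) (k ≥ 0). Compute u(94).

13

Listing terms: u(0) = 12; u(1) = 13; u(2) = 1; u(3) = 5; u(4) = 13.
Since u(4) = u(1) = 13, the sequence is eventually periodic: after a pre-period of length 1 it cycles with period 3.
For k ≥ 1, u(k) depends only on (k - 1) mod 3. (94 - 1) mod 3 = 0, so u(94) = u(1) = 13.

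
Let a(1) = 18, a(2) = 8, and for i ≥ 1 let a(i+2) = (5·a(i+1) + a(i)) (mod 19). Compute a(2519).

Listing terms: a(1) = 18,  a(2) = 8,  a(3) = 1,  a(4) = 13,  a(5) = 9,  a(6) = 1,  a(7) = 14,  a(8) = 14,  a(9) = 8,  a(10) = 16,  a(11) = 12,  a(12) = 0,  a(13) = 12,  a(14) = 3,  a(15) = 8,  a(16) = 5,  a(17) = 14,  a(18) = 18,  a(19) = 9,  a(20) = 6,  a(21) = 1,  a(22) = 11,  a(23) = 18,  a(24) = 6,  a(25) = 10,  a(26) = 18,  a(27) = 5,  a(28) = 5,  a(29) = 11,  a(30) = 3,  a(31) = 7,  a(32) = 0,  a(33) = 7,  a(34) = 16,  a(35) = 11,  a(36) = 14,  a(37) = 5,  a(38) = 1,  a(39) = 10,  a(40) = 13,  a(41) = 18,  a(42) = 8.
Since (a(41), a(42)) = (a(1), a(2)) = (18, 8) (two consecutive terms determine the rest), the sequence is periodic with period 40.
So a(2519) = a(1 + ((2519-1) mod 40)) = a(39) = 10.

10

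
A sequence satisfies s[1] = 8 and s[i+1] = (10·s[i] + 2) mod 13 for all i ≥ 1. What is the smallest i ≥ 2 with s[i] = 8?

We have s[1] = 8; s[2] = 4; s[3] = 3; s[4] = 6; s[5] = 10; s[6] = 11; s[7] = 8.
The sequence repeats with period 6.
The value 8 next appears (with i ≥ 2) at s[7].

7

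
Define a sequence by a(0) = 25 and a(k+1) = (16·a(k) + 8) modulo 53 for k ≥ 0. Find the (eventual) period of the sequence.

Listing terms: a(0) = 25, a(1) = 37, a(2) = 17, a(3) = 15, a(4) = 36, a(5) = 1, a(6) = 24, a(7) = 21, a(8) = 26, a(9) = 0, a(10) = 8, a(11) = 30, a(12) = 11, a(13) = 25.
The sequence repeats with period 13.

13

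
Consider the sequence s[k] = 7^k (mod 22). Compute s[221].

7

We have s[1] = 7, s[2] = 5, s[3] = 13, s[4] = 3, s[5] = 21, s[6] = 15, s[7] = 17, s[8] = 9, s[9] = 19, s[10] = 1, s[11] = 7.
Since s[11] = s[1] = 7, the sequence is periodic with period 10.
So s[221] = s[1 + ((221-1) mod 10)] = s[1] = 7.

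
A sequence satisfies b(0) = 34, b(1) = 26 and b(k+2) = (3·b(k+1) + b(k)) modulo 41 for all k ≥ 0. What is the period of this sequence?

Listing terms: b(0) = 34; b(1) = 26; b(2) = 30; b(3) = 34; b(4) = 9; b(5) = 20; b(6) = 28; b(7) = 22; b(8) = 12; b(9) = 17; b(10) = 22; b(11) = 1; b(12) = 25; b(13) = 35; b(14) = 7; b(15) = 15; b(16) = 11; b(17) = 7; b(18) = 32; b(19) = 21; b(20) = 13; b(21) = 19; b(22) = 29; b(23) = 24; b(24) = 19; b(25) = 40; b(26) = 16; b(27) = 6; b(28) = 34; b(29) = 26.
Since (b(28), b(29)) = (b(0), b(1)) = (34, 26) (two consecutive terms determine the rest), the sequence is periodic with period 28.

28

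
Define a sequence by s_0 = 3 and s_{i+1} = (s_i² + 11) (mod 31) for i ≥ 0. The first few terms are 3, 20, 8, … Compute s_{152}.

16

Computing terms: s_0 = 3, s_1 = 20, s_2 = 8, s_3 = 13, s_4 = 25, s_5 = 16, s_6 = 19, s_7 = 0, s_8 = 11, s_9 = 8.
Since s_9 = s_2 = 8, the sequence is eventually periodic: after a pre-period of length 2 it cycles with period 7.
For i ≥ 2, s_i depends only on (i - 2) mod 7. (152 - 2) mod 7 = 3, so s_{152} = s_5 = 16.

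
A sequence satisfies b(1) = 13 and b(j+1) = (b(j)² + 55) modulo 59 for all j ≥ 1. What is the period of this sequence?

Computing terms: b(1) = 13, b(2) = 47, b(3) = 22, b(4) = 8, b(5) = 1, b(6) = 56, b(7) = 5, b(8) = 21, b(9) = 24, b(10) = 41, b(11) = 25, b(12) = 31, b(13) = 13.
The sequence repeats with period 12.

12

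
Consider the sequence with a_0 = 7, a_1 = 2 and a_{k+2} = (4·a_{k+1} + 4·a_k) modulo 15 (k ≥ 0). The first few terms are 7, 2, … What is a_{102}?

12

We have a_0 = 7, a_1 = 2, a_2 = 6, a_3 = 2, a_4 = 2, a_5 = 1, a_6 = 12, a_7 = 7, a_8 = 1, a_9 = 2, a_{10} = 12, a_{11} = 11, a_{12} = 2, a_{13} = 7, a_{14} = 6, a_{15} = 7, a_{16} = 7, a_{17} = 11, a_{18} = 12, a_{19} = 2, a_{20} = 11, a_{21} = 7, a_{22} = 12, a_{23} = 1, a_{24} = 7, a_{25} = 2.
The sequence repeats with period 24.
So a_{102} = a_{0 + ((102-0) mod 24)} = a_6 = 12.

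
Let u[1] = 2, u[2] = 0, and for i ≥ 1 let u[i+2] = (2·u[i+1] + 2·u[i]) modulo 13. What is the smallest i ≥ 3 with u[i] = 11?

u[1] = 2,  u[2] = 0,  u[3] = 4,  u[4] = 8,  u[5] = 11,  u[6] = 12,  u[7] = 7,  u[8] = 12,  u[9] = 12,  u[10] = 9,  u[11] = 3,  u[12] = 11,  u[13] = 2,  u[14] = 0.
Since (u[13], u[14]) = (u[1], u[2]) = (2, 0) (two consecutive terms determine the rest), the sequence is periodic with period 12.
The value 11 first appears (with i ≥ 3) at u[5].

5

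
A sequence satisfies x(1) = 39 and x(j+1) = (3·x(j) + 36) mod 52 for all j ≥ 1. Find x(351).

We have x(1) = 39,  x(2) = 49,  x(3) = 27,  x(4) = 13,  x(5) = 23,  x(6) = 1,  x(7) = 39.
Since x(7) = x(1) = 39, the sequence is periodic with period 6.
(351 - 1) mod 6 = 2, so x(351) = x(3) = 27.

27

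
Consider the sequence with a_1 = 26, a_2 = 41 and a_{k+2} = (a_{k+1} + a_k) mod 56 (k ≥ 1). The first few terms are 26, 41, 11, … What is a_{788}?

Listing terms: a_1 = 26; a_2 = 41; a_3 = 11; a_4 = 52; a_5 = 7; a_6 = 3; a_7 = 10; a_8 = 13; a_9 = 23; a_{10} = 36; a_{11} = 3; a_{12} = 39; a_{13} = 42; a_{14} = 25; a_{15} = 11; a_{16} = 36; a_{17} = 47; a_{18} = 27; a_{19} = 18; a_{20} = 45; a_{21} = 7; a_{22} = 52; a_{23} = 3; a_{24} = 55; a_{25} = 2; a_{26} = 1; a_{27} = 3; a_{28} = 4; a_{29} = 7; a_{30} = 11; a_{31} = 18; a_{32} = 29; a_{33} = 47; a_{34} = 20; a_{35} = 11; a_{36} = 31; a_{37} = 42; a_{38} = 17; a_{39} = 3; a_{40} = 20; a_{41} = 23; a_{42} = 43; a_{43} = 10; a_{44} = 53; a_{45} = 7; a_{46} = 4; a_{47} = 11; a_{48} = 15; a_{49} = 26; a_{50} = 41.
The sequence repeats with period 48.
So a_{788} = a_{1 + ((788-1) mod 48)} = a_{20} = 45.

45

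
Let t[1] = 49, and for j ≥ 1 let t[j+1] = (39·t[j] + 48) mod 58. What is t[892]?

t[1] = 49; t[2] = 45; t[3] = 5; t[4] = 11; t[5] = 13; t[6] = 33; t[7] = 1; t[8] = 29; t[9] = 19; t[10] = 35; t[11] = 21; t[12] = 55; t[13] = 47; t[14] = 25; t[15] = 37; t[16] = 41; t[17] = 23; t[18] = 17; t[19] = 15; t[20] = 53; t[21] = 27; t[22] = 57; t[23] = 9; t[24] = 51; t[25] = 7; t[26] = 31; t[27] = 39; t[28] = 3; t[29] = 49.
Since t[29] = t[1] = 49, the sequence is periodic with period 28.
(892 - 1) mod 28 = 23, so t[892] = t[24] = 51.

51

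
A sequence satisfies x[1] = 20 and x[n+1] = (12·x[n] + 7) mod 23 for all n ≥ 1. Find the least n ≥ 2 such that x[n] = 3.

x[1] = 20,  x[2] = 17,  x[3] = 4,  x[4] = 9,  x[5] = 0,  x[6] = 7,  x[7] = 22,  x[8] = 18,  x[9] = 16,  x[10] = 15,  x[11] = 3,  x[12] = 20.
The sequence repeats with period 11.
The value 3 first appears (with n ≥ 2) at x[11].

11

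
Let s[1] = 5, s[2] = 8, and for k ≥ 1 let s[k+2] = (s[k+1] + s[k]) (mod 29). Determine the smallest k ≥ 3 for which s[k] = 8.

16

We have s[1] = 5,  s[2] = 8,  s[3] = 13,  s[4] = 21,  s[5] = 5,  s[6] = 26,  s[7] = 2,  s[8] = 28,  s[9] = 1,  s[10] = 0,  s[11] = 1,  s[12] = 1,  s[13] = 2,  s[14] = 3,  s[15] = 5,  s[16] = 8.
Since (s[15], s[16]) = (s[1], s[2]) = (5, 8) (two consecutive terms determine the rest), the sequence is periodic with period 14.
The value 8 next appears (with k ≥ 3) at s[16].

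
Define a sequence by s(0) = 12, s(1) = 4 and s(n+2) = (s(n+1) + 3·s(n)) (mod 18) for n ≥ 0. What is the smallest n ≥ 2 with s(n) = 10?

4

Computing terms: s(0) = 12; s(1) = 4; s(2) = 4; s(3) = 16; s(4) = 10; s(5) = 4; s(6) = 16.
Since (s(5), s(6)) = (s(2), s(3)) = (4, 16) (two consecutive terms determine the rest), the sequence is eventually periodic: after a pre-period of length 2 it cycles with period 3.
The value 10 first appears (with n ≥ 2) at s(4).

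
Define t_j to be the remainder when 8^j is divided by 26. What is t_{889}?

t_1 = 8,  t_2 = 12,  t_3 = 18,  t_4 = 14,  t_5 = 8.
Since t_5 = t_1 = 8, the sequence is periodic with period 4.
So t_{889} = t_{1 + ((889-1) mod 4)} = t_1 = 8.

8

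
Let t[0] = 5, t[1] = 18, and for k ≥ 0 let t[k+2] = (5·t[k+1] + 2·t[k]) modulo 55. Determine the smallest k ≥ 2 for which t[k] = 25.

t[0] = 5; t[1] = 18; t[2] = 45; t[3] = 41; t[4] = 20; t[5] = 17; t[6] = 15; t[7] = 54; t[8] = 25; t[9] = 13; t[10] = 5; t[11] = 51; t[12] = 45; t[13] = 52; t[14] = 20; t[15] = 39; t[16] = 15; t[17] = 43; t[18] = 25; t[19] = 46; t[20] = 5; t[21] = 7; t[22] = 45; t[23] = 19; t[24] = 20; t[25] = 28; t[26] = 15; t[27] = 21; t[28] = 25; t[29] = 2; t[30] = 5; t[31] = 29; t[32] = 45; t[33] = 8; t[34] = 20; t[35] = 6; t[36] = 15; t[37] = 32; t[38] = 25; t[39] = 24; t[40] = 5; t[41] = 18.
The sequence repeats with period 40.
The value 25 first appears (with k ≥ 2) at t[8].

8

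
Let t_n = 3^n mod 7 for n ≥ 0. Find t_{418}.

4

t_0 = 1, t_1 = 3, t_2 = 2, t_3 = 6, t_4 = 4, t_5 = 5, t_6 = 1.
The sequence repeats with period 6.
So t_{418} = t_{0 + ((418-0) mod 6)} = t_4 = 4.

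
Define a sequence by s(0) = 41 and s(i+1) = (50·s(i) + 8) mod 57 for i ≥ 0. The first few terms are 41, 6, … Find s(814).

53

Listing terms: s(0) = 41; s(1) = 6; s(2) = 23; s(3) = 18; s(4) = 53; s(5) = 36; s(6) = 41.
Since s(6) = s(0) = 41, the sequence is periodic with period 6.
So s(814) = s(0 + ((814-0) mod 6)) = s(4) = 53.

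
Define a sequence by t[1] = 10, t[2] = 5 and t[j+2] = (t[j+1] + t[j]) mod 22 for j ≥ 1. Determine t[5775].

13

Computing terms: t[1] = 10, t[2] = 5, t[3] = 15, t[4] = 20, t[5] = 13, t[6] = 11, t[7] = 2, t[8] = 13, t[9] = 15, t[10] = 6, t[11] = 21, t[12] = 5, t[13] = 4, t[14] = 9, t[15] = 13, t[16] = 0, t[17] = 13, t[18] = 13, t[19] = 4, t[20] = 17, t[21] = 21, t[22] = 16, t[23] = 15, t[24] = 9, t[25] = 2, t[26] = 11, t[27] = 13, t[28] = 2, t[29] = 15, t[30] = 17, t[31] = 10, t[32] = 5.
Since (t[31], t[32]) = (t[1], t[2]) = (10, 5) (two consecutive terms determine the rest), the sequence is periodic with period 30.
So t[5775] = t[1 + ((5775-1) mod 30)] = t[15] = 13.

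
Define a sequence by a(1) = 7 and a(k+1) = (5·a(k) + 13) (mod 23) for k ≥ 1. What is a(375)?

We have a(1) = 7,  a(2) = 2,  a(3) = 0,  a(4) = 13,  a(5) = 9,  a(6) = 12,  a(7) = 4,  a(8) = 10,  a(9) = 17,  a(10) = 6,  a(11) = 20,  a(12) = 21,  a(13) = 3,  a(14) = 5,  a(15) = 15,  a(16) = 19,  a(17) = 16,  a(18) = 1,  a(19) = 18,  a(20) = 11,  a(21) = 22,  a(22) = 8,  a(23) = 7.
Since a(23) = a(1) = 7, the sequence is periodic with period 22.
(375 - 1) mod 22 = 0, so a(375) = a(1) = 7.

7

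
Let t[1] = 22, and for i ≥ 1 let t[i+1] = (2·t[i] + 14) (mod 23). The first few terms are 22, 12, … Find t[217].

t[1] = 22; t[2] = 12; t[3] = 15; t[4] = 21; t[5] = 10; t[6] = 11; t[7] = 13; t[8] = 17; t[9] = 2; t[10] = 18; t[11] = 4; t[12] = 22.
Since t[12] = t[1] = 22, the sequence is periodic with period 11.
(217 - 1) mod 11 = 7, so t[217] = t[8] = 17.

17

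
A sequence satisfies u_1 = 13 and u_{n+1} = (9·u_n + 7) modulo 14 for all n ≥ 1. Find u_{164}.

We have u_1 = 13; u_2 = 12; u_3 = 3; u_4 = 6; u_5 = 5; u_6 = 10; u_7 = 13.
Since u_7 = u_1 = 13, the sequence is periodic with period 6.
(164 - 1) mod 6 = 1, so u_{164} = u_2 = 12.

12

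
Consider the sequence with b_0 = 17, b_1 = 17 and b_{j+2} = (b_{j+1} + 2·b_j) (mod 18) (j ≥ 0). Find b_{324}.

17

Computing terms: b_0 = 17, b_1 = 17, b_2 = 15, b_3 = 13, b_4 = 7, b_5 = 15, b_6 = 11, b_7 = 5, b_8 = 9, b_9 = 1, b_{10} = 1, b_{11} = 3, b_{12} = 5, b_{13} = 11, b_{14} = 3, b_{15} = 7, b_{16} = 13, b_{17} = 9, b_{18} = 17, b_{19} = 17.
The sequence repeats with period 18.
So b_{324} = b_{0 + ((324-0) mod 18)} = b_0 = 17.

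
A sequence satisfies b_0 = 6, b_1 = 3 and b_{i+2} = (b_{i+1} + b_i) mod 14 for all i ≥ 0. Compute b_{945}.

10

Listing terms: b_0 = 6, b_1 = 3, b_2 = 9, b_3 = 12, b_4 = 7, b_5 = 5, b_6 = 12, b_7 = 3, b_8 = 1, b_9 = 4, b_{10} = 5, b_{11} = 9, b_{12} = 0, b_{13} = 9, b_{14} = 9, b_{15} = 4, b_{16} = 13, b_{17} = 3, b_{18} = 2, b_{19} = 5, b_{20} = 7, b_{21} = 12, b_{22} = 5, b_{23} = 3, b_{24} = 8, b_{25} = 11, b_{26} = 5, b_{27} = 2, b_{28} = 7, b_{29} = 9, b_{30} = 2, b_{31} = 11, b_{32} = 13, b_{33} = 10, b_{34} = 9, b_{35} = 5, b_{36} = 0, b_{37} = 5, b_{38} = 5, b_{39} = 10, b_{40} = 1, b_{41} = 11, b_{42} = 12, b_{43} = 9, b_{44} = 7, b_{45} = 2, b_{46} = 9, b_{47} = 11, b_{48} = 6, b_{49} = 3.
The sequence repeats with period 48.
(945 - 0) mod 48 = 33, so b_{945} = b_{33} = 10.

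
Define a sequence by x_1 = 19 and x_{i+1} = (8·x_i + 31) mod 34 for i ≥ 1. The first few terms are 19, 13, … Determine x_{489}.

Computing terms: x_1 = 19; x_2 = 13; x_3 = 33; x_4 = 23; x_5 = 11; x_6 = 17; x_7 = 31; x_8 = 7; x_9 = 19.
Since x_9 = x_1 = 19, the sequence is periodic with period 8.
(489 - 1) mod 8 = 0, so x_{489} = x_1 = 19.

19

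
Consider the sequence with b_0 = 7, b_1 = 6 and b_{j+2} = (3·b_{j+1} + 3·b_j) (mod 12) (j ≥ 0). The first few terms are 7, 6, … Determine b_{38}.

b_0 = 7; b_1 = 6; b_2 = 3; b_3 = 3; b_4 = 6; b_5 = 3.
Since (b_4, b_5) = (b_1, b_2) = (6, 3) (two consecutive terms determine the rest), the sequence is eventually periodic: after a pre-period of length 1 it cycles with period 3.
For j ≥ 1, b_j depends only on (j - 1) mod 3. (38 - 1) mod 3 = 1, so b_{38} = b_2 = 3.

3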